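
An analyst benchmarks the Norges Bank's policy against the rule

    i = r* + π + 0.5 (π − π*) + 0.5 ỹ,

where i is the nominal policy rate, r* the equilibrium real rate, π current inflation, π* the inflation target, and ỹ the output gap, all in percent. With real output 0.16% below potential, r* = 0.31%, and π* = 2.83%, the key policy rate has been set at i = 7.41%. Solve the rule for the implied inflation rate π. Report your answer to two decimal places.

5.73%

Output 0.16% below potential → ỹ = -0.16.
Collecting π: i = r* + (1 + 0.5) π − 0.5 π* + 0.5 ỹ
1.5 π = 7.41 − 0.31 + 0.5 × 2.83 − 0.5 × (-0.16) = 8.595
π = 8.595 / 1.5 = 5.73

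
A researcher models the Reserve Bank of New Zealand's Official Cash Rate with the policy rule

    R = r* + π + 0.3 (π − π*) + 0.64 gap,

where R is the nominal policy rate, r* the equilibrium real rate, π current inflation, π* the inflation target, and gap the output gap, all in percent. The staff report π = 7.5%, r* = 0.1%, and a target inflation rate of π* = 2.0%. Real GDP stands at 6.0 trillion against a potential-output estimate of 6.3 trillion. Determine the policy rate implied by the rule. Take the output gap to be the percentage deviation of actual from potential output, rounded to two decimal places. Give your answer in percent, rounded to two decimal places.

Output gap = 100 × (6.0 − 6.3) / 6.3 = -4.76%.
R = 0.10 + 7.50 + 0.3 × (7.50 − 2.00) + 0.64 × (-4.76)
   = 0.10 + 7.5 + 1.65 − 3.0464 = 6.20

6.20%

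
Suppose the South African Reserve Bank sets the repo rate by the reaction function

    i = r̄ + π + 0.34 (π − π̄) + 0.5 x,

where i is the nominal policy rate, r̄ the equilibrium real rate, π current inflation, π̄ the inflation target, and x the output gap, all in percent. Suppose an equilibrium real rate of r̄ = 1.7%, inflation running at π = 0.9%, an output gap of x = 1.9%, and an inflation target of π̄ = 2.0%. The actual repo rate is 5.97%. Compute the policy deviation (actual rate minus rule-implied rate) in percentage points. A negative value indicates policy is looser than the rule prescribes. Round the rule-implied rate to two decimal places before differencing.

i = 1.7 + 0.9 + 0.34 × (0.9 − 2.0) + 0.5 × 1.9
   = 1.7 + 0.9 − 0.374 + 0.95 = 3.18
Deviation = 5.97 − 3.18 = 2.79 pp.

2.79 pp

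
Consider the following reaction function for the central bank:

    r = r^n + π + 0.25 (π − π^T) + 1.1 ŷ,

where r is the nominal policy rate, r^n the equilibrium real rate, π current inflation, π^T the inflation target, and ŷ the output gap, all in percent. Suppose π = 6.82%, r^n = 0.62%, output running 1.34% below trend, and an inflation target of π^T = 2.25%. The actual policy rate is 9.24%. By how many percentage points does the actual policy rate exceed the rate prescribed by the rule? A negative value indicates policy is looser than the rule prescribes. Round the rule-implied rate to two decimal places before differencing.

Output 1.34% below potential → ŷ = -1.34.
r = 0.62 + 6.82 + 0.25 × (6.82 − 2.25) + 1.1 × (-1.34)
   = 0.62 + 6.82 + 1.1425 − 1.474 = 7.11
Deviation = 9.24 − 7.11 = 2.13 pp.

2.13 pp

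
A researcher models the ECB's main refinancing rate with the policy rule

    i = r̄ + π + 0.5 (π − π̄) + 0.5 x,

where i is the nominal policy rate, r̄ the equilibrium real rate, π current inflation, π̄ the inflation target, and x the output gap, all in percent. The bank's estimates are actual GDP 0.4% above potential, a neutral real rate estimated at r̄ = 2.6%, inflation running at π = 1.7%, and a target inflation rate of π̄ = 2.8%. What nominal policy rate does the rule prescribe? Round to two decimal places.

3.95%

Output 0.4% above potential → x = 0.4.
i = 2.6 + 1.7 + 0.5 × (1.7 − 2.8) + 0.5 × 0.4
   = 2.6 + 1.7 − 0.55 + 0.2 = 3.95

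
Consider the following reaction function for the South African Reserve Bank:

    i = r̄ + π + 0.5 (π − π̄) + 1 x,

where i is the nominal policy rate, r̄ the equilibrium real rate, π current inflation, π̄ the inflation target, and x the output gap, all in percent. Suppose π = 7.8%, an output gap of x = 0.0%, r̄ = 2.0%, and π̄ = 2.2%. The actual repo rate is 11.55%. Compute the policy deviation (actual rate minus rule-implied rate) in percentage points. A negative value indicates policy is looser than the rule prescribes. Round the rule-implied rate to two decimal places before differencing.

-1.05 pp

i = 2.0 + 7.8 + 0.5 × (7.8 − 2.2) + 1 × 0.0
   = 2.0 + 7.8 + 2.8 + 0 = 12.60
Deviation = 11.55 − 12.60 = -1.05 pp.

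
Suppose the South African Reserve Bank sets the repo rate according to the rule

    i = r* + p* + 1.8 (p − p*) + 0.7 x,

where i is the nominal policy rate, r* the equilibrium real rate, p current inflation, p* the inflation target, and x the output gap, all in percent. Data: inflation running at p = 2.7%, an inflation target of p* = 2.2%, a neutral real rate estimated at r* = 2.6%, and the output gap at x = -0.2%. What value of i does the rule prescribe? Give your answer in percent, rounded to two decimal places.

5.56%

i = 2.6 + 2.2 + 1.8 × (2.7 − 2.2) + 0.7 × (-0.2)
   = 2.6 + 2.2 + 0.9 − 0.14 = 5.56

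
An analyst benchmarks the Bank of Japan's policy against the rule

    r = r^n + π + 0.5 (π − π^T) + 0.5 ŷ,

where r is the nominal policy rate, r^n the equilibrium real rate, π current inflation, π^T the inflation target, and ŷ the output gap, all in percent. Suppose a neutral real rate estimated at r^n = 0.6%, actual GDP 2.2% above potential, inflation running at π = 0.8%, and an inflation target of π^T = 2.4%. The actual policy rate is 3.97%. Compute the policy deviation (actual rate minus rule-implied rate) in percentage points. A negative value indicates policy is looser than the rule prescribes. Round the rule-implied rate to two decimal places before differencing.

Output 2.2% above potential → ŷ = 2.2.
r = 0.6 + 0.8 + 0.5 × (0.8 − 2.4) + 0.5 × 2.2
   = 0.6 + 0.8 − 0.8 + 1.1 = 1.70
Deviation = 3.97 − 1.70 = 2.27 pp.

2.27 pp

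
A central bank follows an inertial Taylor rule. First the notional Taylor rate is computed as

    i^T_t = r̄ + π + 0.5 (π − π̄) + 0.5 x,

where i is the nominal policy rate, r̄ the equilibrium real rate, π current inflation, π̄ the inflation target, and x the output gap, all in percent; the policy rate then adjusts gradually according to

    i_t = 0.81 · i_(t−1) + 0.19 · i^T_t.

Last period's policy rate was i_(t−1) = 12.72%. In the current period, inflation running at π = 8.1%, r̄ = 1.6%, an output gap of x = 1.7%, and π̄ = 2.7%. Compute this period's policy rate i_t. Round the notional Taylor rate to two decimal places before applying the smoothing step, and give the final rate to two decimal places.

12.82%

i^T_t = 1.6 + 8.1 + 0.5 × (8.1 − 2.7) + 0.5 × 1.7
   = 1.6 + 8.1 + 2.7 + 0.85 = 13.25
i_t = 0.81 × 12.72 + 0.19 × 13.25 = 10.3032 + 2.5175 = 12.82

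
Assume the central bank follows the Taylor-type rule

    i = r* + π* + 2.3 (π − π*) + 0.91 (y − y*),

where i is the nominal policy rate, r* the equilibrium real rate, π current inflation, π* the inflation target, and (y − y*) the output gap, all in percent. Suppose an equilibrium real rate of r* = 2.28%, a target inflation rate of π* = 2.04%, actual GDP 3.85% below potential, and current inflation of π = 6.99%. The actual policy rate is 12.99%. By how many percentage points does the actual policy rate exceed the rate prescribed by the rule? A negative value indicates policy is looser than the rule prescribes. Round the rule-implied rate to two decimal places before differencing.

0.79 pp

Output 3.85% below potential → (y − y*) = -3.85.
i = 2.28 + 2.04 + 2.3 × (6.99 − 2.04) + 0.91 × (-3.85)
   = 2.28 + 2.04 + 11.385 − 3.5035 = 12.20
Deviation = 12.99 − 12.20 = 0.79 pp.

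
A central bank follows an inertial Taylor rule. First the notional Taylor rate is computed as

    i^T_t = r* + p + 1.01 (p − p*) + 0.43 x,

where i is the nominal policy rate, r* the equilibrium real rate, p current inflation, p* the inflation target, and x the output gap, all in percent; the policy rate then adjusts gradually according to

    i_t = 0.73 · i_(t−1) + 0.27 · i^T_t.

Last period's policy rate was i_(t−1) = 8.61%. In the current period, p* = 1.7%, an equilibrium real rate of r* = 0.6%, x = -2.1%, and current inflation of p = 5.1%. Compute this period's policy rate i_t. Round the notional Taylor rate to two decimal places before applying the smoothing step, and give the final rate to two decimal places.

8.51%

i^T_t = 0.6 + 5.1 + 1.01 × (5.1 − 1.7) + 0.43 × (-2.1)
   = 0.6 + 5.1 + 3.434 − 0.903 = 8.23
i_t = 0.73 × 8.61 + 0.27 × 8.23 = 6.2853 + 2.2221 = 8.51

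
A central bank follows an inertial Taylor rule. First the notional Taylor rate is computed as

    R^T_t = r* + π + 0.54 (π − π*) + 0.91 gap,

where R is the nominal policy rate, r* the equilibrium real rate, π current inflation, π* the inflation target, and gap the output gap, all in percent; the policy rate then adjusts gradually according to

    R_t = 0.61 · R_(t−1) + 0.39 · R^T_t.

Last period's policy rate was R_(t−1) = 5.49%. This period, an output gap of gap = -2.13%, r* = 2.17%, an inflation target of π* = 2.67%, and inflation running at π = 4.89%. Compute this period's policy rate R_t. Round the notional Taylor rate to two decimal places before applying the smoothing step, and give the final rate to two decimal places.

5.81%

R^T_t = 2.17 + 4.89 + 0.54 × (4.89 − 2.67) + 0.91 × (-2.13)
   = 2.17 + 4.89 + 1.1988 − 1.9383 = 6.32
R_t = 0.61 × 5.49 + 0.39 × 6.32 = 3.3489 + 2.4648 = 5.81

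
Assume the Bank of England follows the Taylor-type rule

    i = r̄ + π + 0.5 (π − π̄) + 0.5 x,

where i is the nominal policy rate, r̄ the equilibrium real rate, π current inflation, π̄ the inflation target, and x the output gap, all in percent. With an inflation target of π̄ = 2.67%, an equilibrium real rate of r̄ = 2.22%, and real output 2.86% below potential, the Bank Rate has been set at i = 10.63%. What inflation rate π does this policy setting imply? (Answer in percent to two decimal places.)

7.45%

Output 2.86% below potential → x = -2.86.
Collecting π: i = r̄ + (1 + 0.5) π − 0.5 π̄ + 0.5 x
1.5 π = 10.63 − 2.22 + 0.5 × 2.67 − 0.5 × (-2.86) = 11.175
π = 11.175 / 1.5 = 7.45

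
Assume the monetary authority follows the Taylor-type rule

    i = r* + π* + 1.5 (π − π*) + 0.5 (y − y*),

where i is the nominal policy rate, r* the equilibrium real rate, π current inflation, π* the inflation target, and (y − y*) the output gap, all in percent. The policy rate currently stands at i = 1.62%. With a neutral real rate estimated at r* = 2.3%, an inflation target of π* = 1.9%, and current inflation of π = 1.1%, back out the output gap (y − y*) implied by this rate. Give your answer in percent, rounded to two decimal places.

-2.76%

0.5 (y − y*) = 1.62 − 2.3 − 1.9 − 1.5 × (1.1 − 1.9) = -1.38
(y − y*) = -1.38 / 0.5 = -2.76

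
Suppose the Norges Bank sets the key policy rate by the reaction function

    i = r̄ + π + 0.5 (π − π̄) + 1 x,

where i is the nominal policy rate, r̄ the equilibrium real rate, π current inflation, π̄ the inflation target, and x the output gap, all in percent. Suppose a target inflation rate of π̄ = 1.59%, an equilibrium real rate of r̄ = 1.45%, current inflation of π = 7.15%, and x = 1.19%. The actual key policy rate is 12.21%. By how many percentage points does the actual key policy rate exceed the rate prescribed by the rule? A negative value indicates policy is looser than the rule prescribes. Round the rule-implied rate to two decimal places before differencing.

-0.36 pp

i = 1.45 + 7.15 + 0.5 × (7.15 − 1.59) + 1 × 1.19
   = 1.45 + 7.15 + 2.78 + 1.19 = 12.57
Deviation = 12.21 − 12.57 = -0.36 pp.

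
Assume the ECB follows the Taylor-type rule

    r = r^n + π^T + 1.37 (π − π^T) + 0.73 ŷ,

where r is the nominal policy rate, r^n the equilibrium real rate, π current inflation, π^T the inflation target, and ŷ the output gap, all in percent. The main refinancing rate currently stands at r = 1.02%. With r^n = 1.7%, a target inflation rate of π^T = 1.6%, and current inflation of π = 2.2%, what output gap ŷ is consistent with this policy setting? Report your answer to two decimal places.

0.73 ŷ = 1.02 − 1.7 − 1.6 − 1.37 × (2.2 − 1.6) = -3.102
ŷ = -3.102 / 0.73 = -4.25

-4.25%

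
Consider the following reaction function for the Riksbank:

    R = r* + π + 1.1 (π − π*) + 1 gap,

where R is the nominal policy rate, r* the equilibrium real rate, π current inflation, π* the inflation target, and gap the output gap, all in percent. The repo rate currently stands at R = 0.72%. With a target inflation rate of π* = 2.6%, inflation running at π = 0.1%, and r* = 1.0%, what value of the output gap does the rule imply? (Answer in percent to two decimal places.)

1 gap = 0.72 − 1.0 − 0.1 − 1.1 × (0.1 − 2.6) = 2.37
gap = 2.37 / 1 = 2.37

2.37%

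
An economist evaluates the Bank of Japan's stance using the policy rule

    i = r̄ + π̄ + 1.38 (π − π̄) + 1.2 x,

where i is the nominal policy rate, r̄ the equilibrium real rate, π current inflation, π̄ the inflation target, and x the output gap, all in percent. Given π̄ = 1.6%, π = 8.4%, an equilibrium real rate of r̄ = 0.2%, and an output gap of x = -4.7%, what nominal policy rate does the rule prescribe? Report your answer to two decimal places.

i = 0.2 + 1.6 + 1.38 × (8.4 − 1.6) + 1.2 × (-4.7)
   = 0.2 + 1.6 + 9.384 − 5.64 = 5.54

5.54%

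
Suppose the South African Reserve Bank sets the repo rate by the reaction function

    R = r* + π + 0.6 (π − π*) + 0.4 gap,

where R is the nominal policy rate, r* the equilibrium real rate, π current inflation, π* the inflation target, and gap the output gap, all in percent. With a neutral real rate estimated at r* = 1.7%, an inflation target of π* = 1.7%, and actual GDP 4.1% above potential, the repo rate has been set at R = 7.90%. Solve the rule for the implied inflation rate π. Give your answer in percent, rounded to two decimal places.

Output 4.1% above potential → gap = 4.1.
Collecting π: R = r* + (1 + 0.6) π − 0.6 π* + 0.4 gap
1.6 π = 7.90 − 1.7 + 0.6 × 1.7 − 0.4 × 4.1 = 5.58
π = 5.58 / 1.6 = 3.49

3.49%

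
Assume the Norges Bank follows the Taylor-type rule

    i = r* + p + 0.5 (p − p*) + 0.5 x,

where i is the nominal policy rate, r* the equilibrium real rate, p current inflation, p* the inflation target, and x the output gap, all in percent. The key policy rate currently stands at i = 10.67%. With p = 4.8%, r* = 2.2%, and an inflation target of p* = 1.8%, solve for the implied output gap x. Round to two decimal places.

0.5 x = 10.67 − 2.2 − 4.8 − 0.5 × (4.8 − 1.8) = 2.17
x = 2.17 / 0.5 = 4.34

4.34%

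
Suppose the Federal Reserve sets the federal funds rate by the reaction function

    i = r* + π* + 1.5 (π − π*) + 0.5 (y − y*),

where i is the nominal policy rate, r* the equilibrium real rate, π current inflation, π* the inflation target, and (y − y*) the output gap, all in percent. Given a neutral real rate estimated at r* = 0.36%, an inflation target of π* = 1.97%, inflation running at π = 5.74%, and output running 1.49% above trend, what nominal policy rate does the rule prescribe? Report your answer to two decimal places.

8.73%

Output 1.49% above potential → (y − y*) = 1.49.
i = 0.36 + 1.97 + 1.5 × (5.74 − 1.97) + 0.5 × 1.49
   = 0.36 + 1.97 + 5.655 + 0.745 = 8.73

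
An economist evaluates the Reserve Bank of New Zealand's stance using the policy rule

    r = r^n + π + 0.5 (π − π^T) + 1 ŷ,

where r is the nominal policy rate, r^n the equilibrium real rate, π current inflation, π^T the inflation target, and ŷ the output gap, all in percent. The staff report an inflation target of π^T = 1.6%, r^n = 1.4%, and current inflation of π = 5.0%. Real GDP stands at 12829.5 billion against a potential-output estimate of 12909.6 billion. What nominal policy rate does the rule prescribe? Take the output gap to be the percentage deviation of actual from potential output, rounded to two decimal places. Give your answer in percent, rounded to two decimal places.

7.48%

Output gap = 100 × (12829.5 − 12909.6) / 12909.6 = -0.62%.
r = 1.40 + 5.00 + 0.5 × (5.00 − 1.60) + 1 × (-0.62)
   = 1.40 + 5 + 1.7 − 0.62 = 7.48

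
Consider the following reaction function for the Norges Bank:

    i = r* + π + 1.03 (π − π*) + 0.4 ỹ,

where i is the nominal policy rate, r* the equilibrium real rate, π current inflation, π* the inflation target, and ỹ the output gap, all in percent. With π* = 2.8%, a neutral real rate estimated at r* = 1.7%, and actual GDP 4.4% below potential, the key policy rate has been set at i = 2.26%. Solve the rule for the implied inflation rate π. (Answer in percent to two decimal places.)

Output 4.4% below potential → ỹ = -4.4.
Collecting π: i = r* + (1 + 1.03) π − 1.03 π* + 0.4 ỹ
2.03 π = 2.26 − 1.7 + 1.03 × 2.8 − 0.4 × (-4.4) = 5.204
π = 5.204 / 2.03 = 2.56

2.56%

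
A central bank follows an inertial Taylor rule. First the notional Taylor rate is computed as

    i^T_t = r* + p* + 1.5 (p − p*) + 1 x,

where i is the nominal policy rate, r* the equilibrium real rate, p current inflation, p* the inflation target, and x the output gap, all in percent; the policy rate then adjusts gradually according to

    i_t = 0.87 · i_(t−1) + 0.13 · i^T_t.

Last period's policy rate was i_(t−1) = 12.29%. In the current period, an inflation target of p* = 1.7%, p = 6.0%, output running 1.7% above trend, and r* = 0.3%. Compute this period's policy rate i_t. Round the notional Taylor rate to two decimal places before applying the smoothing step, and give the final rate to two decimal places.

12.01%

Output 1.7% above potential → x = 1.7.
i^T_t = 0.3 + 1.7 + 1.5 × (6.0 − 1.7) + 1 × 1.7
   = 0.3 + 1.7 + 6.45 + 1.7 = 10.15
i_t = 0.87 × 12.29 + 0.13 × 10.15 = 10.6923 + 1.3195 = 12.01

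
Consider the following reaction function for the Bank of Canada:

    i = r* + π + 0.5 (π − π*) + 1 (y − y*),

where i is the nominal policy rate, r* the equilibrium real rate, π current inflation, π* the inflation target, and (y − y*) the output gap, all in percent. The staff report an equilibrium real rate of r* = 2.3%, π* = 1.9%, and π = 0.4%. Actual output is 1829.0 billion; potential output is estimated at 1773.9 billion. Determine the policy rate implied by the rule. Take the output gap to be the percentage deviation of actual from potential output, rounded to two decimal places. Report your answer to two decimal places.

Output gap = 100 × (1829.0 − 1773.9) / 1773.9 = 3.11%.
i = 2.30 + 0.40 + 0.5 × (0.40 − 1.90) + 1 × 3.11
   = 2.30 + 0.4 − 0.75 + 3.11 = 5.06

5.06%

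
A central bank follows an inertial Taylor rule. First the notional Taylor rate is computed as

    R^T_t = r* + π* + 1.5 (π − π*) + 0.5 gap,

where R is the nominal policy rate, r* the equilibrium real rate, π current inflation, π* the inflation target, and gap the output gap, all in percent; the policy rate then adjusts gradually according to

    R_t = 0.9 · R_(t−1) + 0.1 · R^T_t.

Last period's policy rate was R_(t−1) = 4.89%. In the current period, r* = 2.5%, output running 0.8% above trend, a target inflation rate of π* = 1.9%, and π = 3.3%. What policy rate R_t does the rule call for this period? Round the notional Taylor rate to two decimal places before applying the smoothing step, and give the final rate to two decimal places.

5.09%

Output 0.8% above potential → gap = 0.8.
R^T_t = 2.5 + 1.9 + 1.5 × (3.3 − 1.9) + 0.5 × 0.8
   = 2.5 + 1.9 + 2.1 + 0.4 = 6.90
R_t = 0.9 × 4.89 + 0.1 × 6.90 = 4.401 + 0.69 = 5.09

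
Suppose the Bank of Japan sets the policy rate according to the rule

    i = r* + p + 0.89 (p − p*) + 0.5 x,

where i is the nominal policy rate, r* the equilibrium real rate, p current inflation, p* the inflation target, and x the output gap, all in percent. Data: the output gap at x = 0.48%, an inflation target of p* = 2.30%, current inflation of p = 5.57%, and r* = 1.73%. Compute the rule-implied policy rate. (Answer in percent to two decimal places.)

i = 1.73 + 5.57 + 0.89 × (5.57 − 2.30) + 0.5 × 0.48
   = 1.73 + 5.57 + 2.9103 + 0.24 = 10.45

10.45%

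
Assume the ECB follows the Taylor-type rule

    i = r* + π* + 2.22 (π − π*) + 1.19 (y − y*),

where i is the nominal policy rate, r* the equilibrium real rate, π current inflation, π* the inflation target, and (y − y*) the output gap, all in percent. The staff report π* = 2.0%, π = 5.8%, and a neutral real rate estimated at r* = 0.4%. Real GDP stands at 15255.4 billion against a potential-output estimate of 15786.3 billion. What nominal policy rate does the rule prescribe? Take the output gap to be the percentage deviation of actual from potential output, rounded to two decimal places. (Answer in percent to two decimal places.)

Output gap = 100 × (15255.4 − 15786.3) / 15786.3 = -3.36%.
i = 0.40 + 2.00 + 2.22 × (5.80 − 2.00) + 1.19 × (-3.36)
   = 0.40 + 2 + 8.436 − 3.9984 = 6.84

6.84%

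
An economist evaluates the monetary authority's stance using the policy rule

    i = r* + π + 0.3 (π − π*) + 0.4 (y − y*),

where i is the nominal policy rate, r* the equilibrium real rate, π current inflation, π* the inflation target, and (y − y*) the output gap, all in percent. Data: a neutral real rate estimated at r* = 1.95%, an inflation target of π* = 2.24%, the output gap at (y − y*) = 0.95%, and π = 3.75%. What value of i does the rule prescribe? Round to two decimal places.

i = 1.95 + 3.75 + 0.3 × (3.75 − 2.24) + 0.4 × 0.95
   = 1.95 + 3.75 + 0.453 + 0.38 = 6.53

6.53%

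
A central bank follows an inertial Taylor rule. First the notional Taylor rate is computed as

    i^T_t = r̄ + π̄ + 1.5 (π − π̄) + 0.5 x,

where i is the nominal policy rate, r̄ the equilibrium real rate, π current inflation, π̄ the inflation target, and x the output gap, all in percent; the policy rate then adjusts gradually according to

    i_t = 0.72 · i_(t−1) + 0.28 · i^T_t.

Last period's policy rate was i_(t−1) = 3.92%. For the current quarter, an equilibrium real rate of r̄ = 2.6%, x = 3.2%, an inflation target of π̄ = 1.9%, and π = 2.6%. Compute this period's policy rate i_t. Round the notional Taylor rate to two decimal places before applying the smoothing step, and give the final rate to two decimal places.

i^T_t = 2.6 + 1.9 + 1.5 × (2.6 − 1.9) + 0.5 × 3.2
   = 2.6 + 1.9 + 1.05 + 1.6 = 7.15
i_t = 0.72 × 3.92 + 0.28 × 7.15 = 2.8224 + 2.002 = 4.82

4.82%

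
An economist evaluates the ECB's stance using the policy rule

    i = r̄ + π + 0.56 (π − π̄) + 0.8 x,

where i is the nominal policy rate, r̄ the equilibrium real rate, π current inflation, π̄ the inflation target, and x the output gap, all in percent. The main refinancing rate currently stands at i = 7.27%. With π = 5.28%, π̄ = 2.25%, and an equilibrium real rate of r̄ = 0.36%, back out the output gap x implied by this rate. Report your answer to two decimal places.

-0.08%

0.8 x = 7.27 − 0.36 − 5.28 − 0.56 × (5.28 − 2.25) = -0.0668
x = -0.0668 / 0.8 = -0.08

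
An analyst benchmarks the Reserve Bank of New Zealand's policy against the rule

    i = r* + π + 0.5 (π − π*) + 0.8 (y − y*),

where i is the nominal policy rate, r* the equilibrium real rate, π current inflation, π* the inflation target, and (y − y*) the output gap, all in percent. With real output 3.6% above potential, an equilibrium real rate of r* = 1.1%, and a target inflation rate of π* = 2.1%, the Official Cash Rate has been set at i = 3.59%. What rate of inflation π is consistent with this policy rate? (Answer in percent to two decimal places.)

Output 3.6% above potential → (y − y*) = 3.6.
Collecting π: i = r* + (1 + 0.5) π − 0.5 π* + 0.8 (y − y*)
1.5 π = 3.59 − 1.1 + 0.5 × 2.1 − 0.8 × 3.6 = 0.66
π = 0.66 / 1.5 = 0.44

0.44%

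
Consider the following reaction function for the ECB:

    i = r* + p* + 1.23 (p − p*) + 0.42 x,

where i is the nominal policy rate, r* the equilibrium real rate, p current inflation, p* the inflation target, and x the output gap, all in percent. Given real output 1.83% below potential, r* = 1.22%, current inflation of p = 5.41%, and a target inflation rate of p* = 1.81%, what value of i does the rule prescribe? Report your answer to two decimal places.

6.69%

Output 1.83% below potential → x = -1.83.
i = 1.22 + 1.81 + 1.23 × (5.41 − 1.81) + 0.42 × (-1.83)
   = 1.22 + 1.81 + 4.428 − 0.7686 = 6.69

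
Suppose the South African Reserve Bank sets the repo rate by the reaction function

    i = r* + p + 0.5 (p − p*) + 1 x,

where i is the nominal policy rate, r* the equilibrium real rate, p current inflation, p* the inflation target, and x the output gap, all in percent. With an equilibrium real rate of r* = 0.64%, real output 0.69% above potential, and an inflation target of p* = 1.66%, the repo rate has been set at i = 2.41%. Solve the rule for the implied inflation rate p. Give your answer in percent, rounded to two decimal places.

1.27%

Output 0.69% above potential → x = 0.69.
Collecting p: i = r* + (1 + 0.5) p − 0.5 p* + 1 x
1.5 p = 2.41 − 0.64 + 0.5 × 1.66 − 1 × 0.69 = 1.91
p = 1.91 / 1.5 = 1.27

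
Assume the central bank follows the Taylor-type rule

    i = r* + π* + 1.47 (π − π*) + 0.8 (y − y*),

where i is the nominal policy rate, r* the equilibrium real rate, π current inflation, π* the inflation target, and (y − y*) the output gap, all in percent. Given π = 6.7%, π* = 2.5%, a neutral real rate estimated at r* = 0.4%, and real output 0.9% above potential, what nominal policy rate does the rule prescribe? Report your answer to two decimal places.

Output 0.9% above potential → (y − y*) = 0.9.
i = 0.4 + 2.5 + 1.47 × (6.7 − 2.5) + 0.8 × 0.9
   = 0.4 + 2.5 + 6.174 + 0.72 = 9.79

9.79%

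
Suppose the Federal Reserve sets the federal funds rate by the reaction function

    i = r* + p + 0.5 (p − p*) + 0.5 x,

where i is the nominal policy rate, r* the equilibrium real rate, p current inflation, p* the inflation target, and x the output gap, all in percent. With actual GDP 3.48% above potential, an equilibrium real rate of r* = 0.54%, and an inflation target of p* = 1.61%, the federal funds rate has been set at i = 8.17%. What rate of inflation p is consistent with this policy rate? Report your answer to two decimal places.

Output 3.48% above potential → x = 3.48.
Collecting p: i = r* + (1 + 0.5) p − 0.5 p* + 0.5 x
1.5 p = 8.17 − 0.54 + 0.5 × 1.61 − 0.5 × 3.48 = 6.695
p = 6.695 / 1.5 = 4.46

4.46%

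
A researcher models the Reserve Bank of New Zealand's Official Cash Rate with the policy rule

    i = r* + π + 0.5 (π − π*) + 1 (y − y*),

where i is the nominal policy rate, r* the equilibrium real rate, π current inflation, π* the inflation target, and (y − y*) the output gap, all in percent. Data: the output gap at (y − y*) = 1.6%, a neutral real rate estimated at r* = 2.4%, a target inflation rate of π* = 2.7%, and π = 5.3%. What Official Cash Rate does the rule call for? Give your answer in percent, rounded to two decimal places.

10.60%

i = 2.4 + 5.3 + 0.5 × (5.3 − 2.7) + 1 × 1.6
   = 2.4 + 5.3 + 1.3 + 1.6 = 10.60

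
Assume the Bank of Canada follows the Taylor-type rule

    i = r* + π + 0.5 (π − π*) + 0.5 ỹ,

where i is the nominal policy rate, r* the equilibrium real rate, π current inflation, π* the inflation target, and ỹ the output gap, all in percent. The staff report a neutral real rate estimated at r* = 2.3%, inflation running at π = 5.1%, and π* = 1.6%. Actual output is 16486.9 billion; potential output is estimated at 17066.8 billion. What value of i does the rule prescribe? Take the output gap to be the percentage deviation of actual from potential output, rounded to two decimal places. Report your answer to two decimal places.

7.45%

Output gap = 100 × (16486.9 − 17066.8) / 17066.8 = -3.40%.
i = 2.30 + 5.10 + 0.5 × (5.10 − 1.60) + 0.5 × (-3.40)
   = 2.30 + 5.1 + 1.75 − 1.7 = 7.45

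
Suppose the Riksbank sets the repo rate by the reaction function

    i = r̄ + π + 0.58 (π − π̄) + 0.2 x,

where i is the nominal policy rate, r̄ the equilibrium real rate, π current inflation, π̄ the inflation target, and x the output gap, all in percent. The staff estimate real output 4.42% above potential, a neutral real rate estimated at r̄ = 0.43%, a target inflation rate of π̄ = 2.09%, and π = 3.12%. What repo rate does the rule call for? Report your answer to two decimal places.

Output 4.42% above potential → x = 4.42.
i = 0.43 + 3.12 + 0.58 × (3.12 − 2.09) + 0.2 × 4.42
   = 0.43 + 3.12 + 0.5974 + 0.884 = 5.03

5.03%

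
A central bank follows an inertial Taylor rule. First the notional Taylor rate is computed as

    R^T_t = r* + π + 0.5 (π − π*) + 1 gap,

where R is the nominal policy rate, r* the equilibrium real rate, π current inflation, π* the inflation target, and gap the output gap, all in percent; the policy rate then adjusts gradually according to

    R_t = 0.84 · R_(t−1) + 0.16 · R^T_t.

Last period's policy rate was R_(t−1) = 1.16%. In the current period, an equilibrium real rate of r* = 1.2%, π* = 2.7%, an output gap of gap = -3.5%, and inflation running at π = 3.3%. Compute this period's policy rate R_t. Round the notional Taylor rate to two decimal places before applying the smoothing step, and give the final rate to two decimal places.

1.18%

R^T_t = 1.2 + 3.3 + 0.5 × (3.3 − 2.7) + 1 × (-3.5)
   = 1.2 + 3.3 + 0.3 − 3.5 = 1.30
R_t = 0.84 × 1.16 + 0.16 × 1.30 = 0.9744 + 0.208 = 1.18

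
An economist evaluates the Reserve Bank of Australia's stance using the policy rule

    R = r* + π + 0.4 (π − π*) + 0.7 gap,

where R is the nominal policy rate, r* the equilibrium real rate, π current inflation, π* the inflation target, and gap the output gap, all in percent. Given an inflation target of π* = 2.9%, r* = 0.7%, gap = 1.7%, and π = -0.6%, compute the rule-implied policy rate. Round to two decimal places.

-0.11%

R = 0.7 + (-0.6) + 0.4 × (-0.6 − 2.9) + 0.7 × 1.7
   = 0.7 − 0.6 − 1.4 + 1.19 = -0.11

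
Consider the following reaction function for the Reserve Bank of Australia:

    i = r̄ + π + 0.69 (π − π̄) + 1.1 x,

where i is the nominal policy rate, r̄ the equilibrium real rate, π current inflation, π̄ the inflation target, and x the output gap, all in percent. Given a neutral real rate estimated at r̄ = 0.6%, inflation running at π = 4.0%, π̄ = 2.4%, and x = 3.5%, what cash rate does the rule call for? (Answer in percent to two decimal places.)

i = 0.6 + 4.0 + 0.69 × (4.0 − 2.4) + 1.1 × 3.5
   = 0.6 + 4 + 1.104 + 3.85 = 9.55

9.55%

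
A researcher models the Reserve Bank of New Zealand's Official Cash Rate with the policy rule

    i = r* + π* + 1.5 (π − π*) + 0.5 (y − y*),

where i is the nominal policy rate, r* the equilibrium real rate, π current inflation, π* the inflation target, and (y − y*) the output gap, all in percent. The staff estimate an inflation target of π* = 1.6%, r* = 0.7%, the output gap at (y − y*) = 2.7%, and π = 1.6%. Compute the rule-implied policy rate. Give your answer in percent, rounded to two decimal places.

3.65%

i = 0.7 + 1.6 + 1.5 × (1.6 − 1.6) + 0.5 × 2.7
   = 0.7 + 1.6 + 0 + 1.35 = 3.65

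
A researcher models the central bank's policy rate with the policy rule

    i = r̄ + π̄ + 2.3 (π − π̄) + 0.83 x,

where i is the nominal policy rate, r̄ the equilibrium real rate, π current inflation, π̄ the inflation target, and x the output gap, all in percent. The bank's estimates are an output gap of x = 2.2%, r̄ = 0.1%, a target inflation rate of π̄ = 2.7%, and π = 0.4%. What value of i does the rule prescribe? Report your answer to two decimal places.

i = 0.1 + 2.7 + 2.3 × (0.4 − 2.7) + 0.83 × 2.2
   = 0.1 + 2.7 − 5.29 + 1.826 = -0.66

-0.66%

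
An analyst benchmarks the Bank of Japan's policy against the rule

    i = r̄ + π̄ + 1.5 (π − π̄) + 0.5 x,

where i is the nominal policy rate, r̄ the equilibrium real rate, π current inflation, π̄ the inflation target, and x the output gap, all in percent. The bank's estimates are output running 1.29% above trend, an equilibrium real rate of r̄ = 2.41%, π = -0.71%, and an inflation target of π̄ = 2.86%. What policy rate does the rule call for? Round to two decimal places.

Output 1.29% above potential → x = 1.29.
i = 2.41 + 2.86 + 1.5 × (-0.71 − 2.86) + 0.5 × 1.29
   = 2.41 + 2.86 − 5.355 + 0.645 = 0.56

0.56%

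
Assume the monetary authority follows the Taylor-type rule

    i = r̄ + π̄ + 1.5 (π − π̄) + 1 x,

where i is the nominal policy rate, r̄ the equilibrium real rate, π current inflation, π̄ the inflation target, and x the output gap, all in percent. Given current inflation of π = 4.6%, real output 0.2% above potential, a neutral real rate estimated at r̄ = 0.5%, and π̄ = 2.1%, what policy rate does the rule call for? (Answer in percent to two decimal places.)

6.55%

Output 0.2% above potential → x = 0.2.
i = 0.5 + 2.1 + 1.5 × (4.6 − 2.1) + 1 × 0.2
   = 0.5 + 2.1 + 3.75 + 0.2 = 6.55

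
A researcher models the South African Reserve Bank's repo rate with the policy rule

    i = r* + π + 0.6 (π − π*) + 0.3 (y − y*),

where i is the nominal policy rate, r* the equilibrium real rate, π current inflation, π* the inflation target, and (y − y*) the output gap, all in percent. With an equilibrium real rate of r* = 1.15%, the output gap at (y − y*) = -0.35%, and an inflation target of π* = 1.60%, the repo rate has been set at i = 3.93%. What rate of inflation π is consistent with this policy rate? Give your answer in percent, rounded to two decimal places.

Collecting π: i = r* + (1 + 0.6) π − 0.6 π* + 0.3 (y − y*)
1.6 π = 3.93 − 1.15 + 0.6 × 1.60 − 0.3 × (-0.35) = 3.845
π = 3.845 / 1.6 = 2.40

2.40%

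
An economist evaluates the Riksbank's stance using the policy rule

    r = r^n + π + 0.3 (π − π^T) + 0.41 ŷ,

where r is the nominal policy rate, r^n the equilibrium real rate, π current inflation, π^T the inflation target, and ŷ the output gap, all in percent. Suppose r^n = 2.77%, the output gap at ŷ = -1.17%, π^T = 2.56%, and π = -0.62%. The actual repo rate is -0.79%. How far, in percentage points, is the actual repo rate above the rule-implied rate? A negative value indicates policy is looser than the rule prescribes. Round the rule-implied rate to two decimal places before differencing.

-1.51 pp

r = 2.77 + (-0.62) + 0.3 × (-0.62 − 2.56) + 0.41 × (-1.17)
   = 2.77 − 0.62 − 0.954 − 0.4797 = 0.72
Deviation = -0.79 − 0.72 = -1.51 pp.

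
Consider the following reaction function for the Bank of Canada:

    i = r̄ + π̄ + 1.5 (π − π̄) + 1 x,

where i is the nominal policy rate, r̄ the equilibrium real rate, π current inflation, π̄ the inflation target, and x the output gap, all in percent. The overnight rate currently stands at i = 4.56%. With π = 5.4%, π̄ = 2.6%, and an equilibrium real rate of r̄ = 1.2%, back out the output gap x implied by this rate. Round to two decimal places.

1 x = 4.56 − 1.2 − 2.6 − 1.5 × (5.4 − 2.6) = -3.44
x = -3.44 / 1 = -3.44

-3.44%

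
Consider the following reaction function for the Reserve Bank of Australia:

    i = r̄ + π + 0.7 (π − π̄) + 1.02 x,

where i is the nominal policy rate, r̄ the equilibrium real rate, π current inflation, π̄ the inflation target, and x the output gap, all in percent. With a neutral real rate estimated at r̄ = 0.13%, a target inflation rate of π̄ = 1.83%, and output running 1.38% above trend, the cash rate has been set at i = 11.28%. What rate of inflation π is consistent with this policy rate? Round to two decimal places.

Output 1.38% above potential → x = 1.38.
Collecting π: i = r̄ + (1 + 0.7) π − 0.7 π̄ + 1.02 x
1.7 π = 11.28 − 0.13 + 0.7 × 1.83 − 1.02 × 1.38 = 11.0234
π = 11.0234 / 1.7 = 6.48

6.48%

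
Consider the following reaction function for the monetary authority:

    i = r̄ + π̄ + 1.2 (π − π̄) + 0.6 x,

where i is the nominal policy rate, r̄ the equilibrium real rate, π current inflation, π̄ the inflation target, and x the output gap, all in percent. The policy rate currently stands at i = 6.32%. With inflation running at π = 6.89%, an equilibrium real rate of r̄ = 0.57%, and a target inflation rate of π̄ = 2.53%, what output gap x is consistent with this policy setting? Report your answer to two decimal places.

-3.35%

0.6 x = 6.32 − 0.57 − 2.53 − 1.2 × (6.89 − 2.53) = -2.012
x = -2.012 / 0.6 = -3.35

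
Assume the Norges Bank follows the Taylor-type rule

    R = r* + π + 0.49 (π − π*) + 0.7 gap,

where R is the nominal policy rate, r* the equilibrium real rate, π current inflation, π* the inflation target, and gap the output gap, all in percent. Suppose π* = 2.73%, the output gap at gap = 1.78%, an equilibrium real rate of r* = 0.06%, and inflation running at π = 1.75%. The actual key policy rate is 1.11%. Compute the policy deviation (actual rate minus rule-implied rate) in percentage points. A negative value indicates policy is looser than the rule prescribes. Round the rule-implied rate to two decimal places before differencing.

-1.47 pp

R = 0.06 + 1.75 + 0.49 × (1.75 − 2.73) + 0.7 × 1.78
   = 0.06 + 1.75 − 0.4802 + 1.246 = 2.58
Deviation = 1.11 − 2.58 = -1.47 pp.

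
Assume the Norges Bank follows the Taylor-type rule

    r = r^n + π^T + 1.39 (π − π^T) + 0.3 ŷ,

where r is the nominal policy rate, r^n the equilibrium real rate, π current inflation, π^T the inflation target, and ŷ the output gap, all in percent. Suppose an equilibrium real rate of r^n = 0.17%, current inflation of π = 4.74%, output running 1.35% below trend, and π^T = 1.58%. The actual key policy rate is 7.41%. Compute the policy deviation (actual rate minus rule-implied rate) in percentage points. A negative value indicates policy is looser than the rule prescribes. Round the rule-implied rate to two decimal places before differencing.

Output 1.35% below potential → ŷ = -1.35.
r = 0.17 + 1.58 + 1.39 × (4.74 − 1.58) + 0.3 × (-1.35)
   = 0.17 + 1.58 + 4.3924 − 0.405 = 5.74
Deviation = 7.41 − 5.74 = 1.67 pp.

1.67 pp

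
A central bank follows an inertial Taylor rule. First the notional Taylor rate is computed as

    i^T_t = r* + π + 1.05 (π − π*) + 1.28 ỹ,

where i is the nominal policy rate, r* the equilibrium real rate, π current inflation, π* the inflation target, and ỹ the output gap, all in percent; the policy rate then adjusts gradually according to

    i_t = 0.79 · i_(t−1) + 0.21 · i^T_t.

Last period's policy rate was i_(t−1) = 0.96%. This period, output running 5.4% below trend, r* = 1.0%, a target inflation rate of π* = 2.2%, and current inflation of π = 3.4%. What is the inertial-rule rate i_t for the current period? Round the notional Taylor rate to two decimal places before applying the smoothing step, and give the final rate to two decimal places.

Output 5.4% below potential → ỹ = -5.4.
i^T_t = 1.0 + 3.4 + 1.05 × (3.4 − 2.2) + 1.28 × (-5.4)
   = 1.0 + 3.4 + 1.26 − 6.912 = -1.25
i_t = 0.79 × 0.96 + 0.21 × (-1.25) = 0.7584 − 0.2625 = 0.50

0.50%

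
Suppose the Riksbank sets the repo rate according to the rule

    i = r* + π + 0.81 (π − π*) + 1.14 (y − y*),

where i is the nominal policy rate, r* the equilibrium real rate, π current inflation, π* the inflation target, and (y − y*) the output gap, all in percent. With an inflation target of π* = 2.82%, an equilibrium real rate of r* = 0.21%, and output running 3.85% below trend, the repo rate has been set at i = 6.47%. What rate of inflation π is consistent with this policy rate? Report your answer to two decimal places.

Output 3.85% below potential → (y − y*) = -3.85.
Collecting π: i = r* + (1 + 0.81) π − 0.81 π* + 1.14 (y − y*)
1.81 π = 6.47 − 0.21 + 0.81 × 2.82 − 1.14 × (-3.85) = 12.9332
π = 12.9332 / 1.81 = 7.15

7.15%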